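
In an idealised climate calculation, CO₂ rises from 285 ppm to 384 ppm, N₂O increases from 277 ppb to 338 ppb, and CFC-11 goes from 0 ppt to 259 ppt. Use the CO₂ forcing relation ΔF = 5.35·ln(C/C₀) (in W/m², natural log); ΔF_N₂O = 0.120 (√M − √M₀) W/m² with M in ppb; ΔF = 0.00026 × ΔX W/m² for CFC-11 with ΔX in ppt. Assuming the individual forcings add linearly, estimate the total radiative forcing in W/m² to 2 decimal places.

ΔF = 1.87 W/m²

CO₂: 5.35 × ln(384/285) = 5.35 × ln(1.34737) = 5.35 × 0.29815 = 1.5951 W/m².
N₂O: 0.120 × (√338 − √277) = 0.120 × (18.3848 − 16.6433) = 0.120 × 1.7415 = 0.2090 W/m².
CFC-11: ΔF = 0.00026 × (259 − 0) = 0.00026 × 259 = 0.0673 W/m².
Total ΔF = 1.5951 + 0.2090 + 0.0673 = 1.8714 W/m².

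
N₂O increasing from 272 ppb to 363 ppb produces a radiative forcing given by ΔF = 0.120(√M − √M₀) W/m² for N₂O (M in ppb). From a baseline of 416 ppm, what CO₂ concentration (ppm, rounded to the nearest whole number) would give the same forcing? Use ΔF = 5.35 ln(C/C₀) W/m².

C ≈ 441 ppm

N₂O forcing: 0.120 × (√363 − √272) = 0.120 × (19.0526 − 16.4924) = 0.120 × 2.5602 = 0.30722 W/m².
Set 5.35 ln(C/416) = 0.30722: ln(C/416) = 0.30722/5.35 = 0.05742, so C = 416 × e^0.05742 = 416 × 1.05910 = 440.59 ppm.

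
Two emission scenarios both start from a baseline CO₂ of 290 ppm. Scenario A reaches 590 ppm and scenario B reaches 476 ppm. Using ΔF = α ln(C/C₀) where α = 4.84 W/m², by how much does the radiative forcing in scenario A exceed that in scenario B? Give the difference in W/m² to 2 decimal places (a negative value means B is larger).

ΔF_A = 4.84 ln(590/290) = 4.84 × 0.71024 = 3.4376 W/m².
ΔF_B = 4.84 ln(476/290) = 4.84 × 0.49554 = 2.3984 W/m².
Difference: 3.4376 − 2.3984 = 1.0392 W/m².

ΔF_A − ΔF_B = 1.04 W/m²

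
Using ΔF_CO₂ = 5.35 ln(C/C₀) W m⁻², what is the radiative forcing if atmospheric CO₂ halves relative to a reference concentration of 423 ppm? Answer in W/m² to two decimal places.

Because the forcing depends only on the ratio C/C₀, the initial concentration does not enter.
ΔF = 5.35 × ln(0.5) = 5.35 × -0.69315 = -3.7084 W/m².

ΔF = -3.71 W/m²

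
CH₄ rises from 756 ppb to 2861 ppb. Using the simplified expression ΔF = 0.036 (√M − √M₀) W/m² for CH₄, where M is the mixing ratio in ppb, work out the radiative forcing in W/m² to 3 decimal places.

CH₄: 0.036 × (√2861 − √756) = 0.036 × (53.4883 − 27.4955) = 0.036 × 25.9928 = 0.9357 W/m².

ΔF = 0.936 W/m²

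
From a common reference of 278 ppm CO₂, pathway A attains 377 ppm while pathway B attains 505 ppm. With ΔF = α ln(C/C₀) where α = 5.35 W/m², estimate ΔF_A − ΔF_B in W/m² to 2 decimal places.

ΔF_A − ΔF_B = -1.56 W/m²

ΔF_A = 5.35 ln(377/278) = 5.35 × 0.30462 = 1.6297 W/m².
ΔF_B = 5.35 ln(505/278) = 5.35 × 0.59694 = 3.1936 W/m².
Difference: 1.6297 − 3.1936 = -1.5639 W/m².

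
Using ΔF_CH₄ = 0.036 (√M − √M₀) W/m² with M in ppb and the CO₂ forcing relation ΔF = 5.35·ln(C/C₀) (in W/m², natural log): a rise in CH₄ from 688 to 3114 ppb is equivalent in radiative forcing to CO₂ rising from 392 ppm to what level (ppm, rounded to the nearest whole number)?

C ≈ 478 ppm

CH₄ forcing: 0.036 × (√3114 − √688) = 0.036 × (55.8032 − 26.2298) = 0.036 × 29.5734 = 1.06464 W/m².
Set 5.35 ln(C/392) = 1.06464: ln(C/392) = 1.06464/5.35 = 0.19900, so C = 392 × e^0.19900 = 392 × 1.22018 = 478.31 ppm.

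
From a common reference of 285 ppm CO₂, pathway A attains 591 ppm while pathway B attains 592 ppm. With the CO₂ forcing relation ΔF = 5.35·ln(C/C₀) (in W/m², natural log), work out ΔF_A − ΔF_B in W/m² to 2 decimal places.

ΔF_A − ΔF_B = -0.01 W/m²

ΔF_A = 5.35 ln(591/285) = 5.35 × 0.72933 = 3.9019 W/m².
ΔF_B = 5.35 ln(592/285) = 5.35 × 0.73102 = 3.9110 W/m².
Difference: 3.9019 − 3.9110 = -0.0091 W/m².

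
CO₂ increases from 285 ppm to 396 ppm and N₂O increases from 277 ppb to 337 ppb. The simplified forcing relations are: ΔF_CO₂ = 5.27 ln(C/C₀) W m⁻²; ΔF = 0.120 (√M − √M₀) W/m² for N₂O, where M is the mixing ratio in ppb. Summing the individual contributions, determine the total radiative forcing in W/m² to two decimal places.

CO₂: 5.27 × ln(396/285) = 5.27 × ln(1.38947) = 5.27 × 0.32892 = 1.7334 W/m².
N₂O: 0.120 × (√337 − √277) = 0.120 × (18.3576 − 16.6433) = 0.120 × 1.7143 = 0.2057 W/m².
Total ΔF = 1.7334 + 0.2057 = 1.9391 W/m².

ΔF = 1.94 W/m²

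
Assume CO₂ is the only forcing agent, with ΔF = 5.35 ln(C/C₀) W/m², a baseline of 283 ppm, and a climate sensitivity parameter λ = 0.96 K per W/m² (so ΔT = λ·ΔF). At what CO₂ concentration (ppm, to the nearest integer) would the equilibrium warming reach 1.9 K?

Required forcing: ΔF = ΔT/λ = 1.9/0.96 = 1.9792 W/m².
Then ln(C/283) = ΔF/5.35 = 1.9792/5.35 = 0.36994.
So C = 283 × e^0.36994 = 283 × 1.44765 = 409.68 ppm.

C ≈ 410 ppm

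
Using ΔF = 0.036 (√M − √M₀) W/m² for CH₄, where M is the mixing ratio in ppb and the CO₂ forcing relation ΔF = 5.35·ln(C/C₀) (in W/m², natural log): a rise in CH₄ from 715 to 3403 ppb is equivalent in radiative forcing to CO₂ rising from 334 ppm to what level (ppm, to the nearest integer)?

CH₄ forcing: 0.036 × (√3403 − √715) = 0.036 × (58.3352 − 26.7395) = 0.036 × 31.5957 = 1.13745 W/m².
Set 5.35 ln(C/334) = 1.13745: ln(C/334) = 1.13745/5.35 = 0.21261, so C = 334 × e^0.21261 = 334 × 1.23690 = 413.12 ppm.

C ≈ 413 ppm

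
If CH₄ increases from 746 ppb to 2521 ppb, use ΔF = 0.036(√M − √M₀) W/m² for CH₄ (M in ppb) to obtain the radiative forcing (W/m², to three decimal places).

ΔF = 0.824 W/m²

CH₄: 0.036 × (√2521 − √746) = 0.036 × (50.2096 − 27.3130) = 0.036 × 22.8966 = 0.8243 W/m².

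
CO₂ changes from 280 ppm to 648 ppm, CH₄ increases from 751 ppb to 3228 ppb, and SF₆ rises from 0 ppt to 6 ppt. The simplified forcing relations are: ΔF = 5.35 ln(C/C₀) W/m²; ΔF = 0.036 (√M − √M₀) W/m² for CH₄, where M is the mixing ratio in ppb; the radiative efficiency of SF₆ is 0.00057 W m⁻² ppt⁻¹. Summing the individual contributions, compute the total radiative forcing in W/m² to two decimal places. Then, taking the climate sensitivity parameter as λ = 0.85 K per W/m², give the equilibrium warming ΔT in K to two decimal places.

CO₂: 5.35 × ln(648/280) = 5.35 × ln(2.31429) = 5.35 × 0.83910 = 4.4892 W/m².
CH₄: 0.036 × (√3228 − √751) = 0.036 × (56.8155 − 27.4044) = 0.036 × 29.4111 = 1.0588 W/m².
SF₆: ΔF = 0.00057 × (6 − 0) = 0.00057 × 6 = 0.0034 W/m².
Total ΔF = 4.4892 + 1.0588 + 0.0034 = 5.5514 W/m².
ΔT = λ ΔF = 0.85 × 5.55 = 4.7175 K.

ΔF = 5.55 W/m²; ΔT = 4.72 K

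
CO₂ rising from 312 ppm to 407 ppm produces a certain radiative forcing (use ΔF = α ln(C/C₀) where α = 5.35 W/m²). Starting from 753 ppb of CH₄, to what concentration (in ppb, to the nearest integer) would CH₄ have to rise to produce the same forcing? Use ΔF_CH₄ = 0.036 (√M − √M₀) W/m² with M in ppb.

M ≈ 4481 ppb

CO₂ forcing: 5.35 × ln(407/312) = 5.35 × 0.265810 = 1.42208 W/m².
Set 0.036(√M − √753) = 1.42208: √M = 1.42208/0.036 + √753 = 39.5022 + 27.4408 = 66.9430.
M = (66.9430)² = 4481.37 ppb.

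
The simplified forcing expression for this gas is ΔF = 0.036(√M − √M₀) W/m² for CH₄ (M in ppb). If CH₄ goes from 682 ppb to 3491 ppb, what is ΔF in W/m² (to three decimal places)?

ΔF = 1.187 W/m²

CH₄: 0.036 × (√3491 − √682) = 0.036 × (59.0847 − 26.1151) = 0.036 × 32.9696 = 1.1869 W/m².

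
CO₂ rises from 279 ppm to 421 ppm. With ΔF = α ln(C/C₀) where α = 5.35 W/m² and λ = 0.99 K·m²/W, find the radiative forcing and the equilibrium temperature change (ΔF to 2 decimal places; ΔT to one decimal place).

CO₂: 5.35 × ln(421/279) = 5.35 × ln(1.50896) = 5.35 × 0.41142 = 2.2011 W/m².
ΔT = λ ΔF = 0.99 × 2.20 = 2.1780 K.

ΔF = 2.20 W/m²; ΔT = 2.2 K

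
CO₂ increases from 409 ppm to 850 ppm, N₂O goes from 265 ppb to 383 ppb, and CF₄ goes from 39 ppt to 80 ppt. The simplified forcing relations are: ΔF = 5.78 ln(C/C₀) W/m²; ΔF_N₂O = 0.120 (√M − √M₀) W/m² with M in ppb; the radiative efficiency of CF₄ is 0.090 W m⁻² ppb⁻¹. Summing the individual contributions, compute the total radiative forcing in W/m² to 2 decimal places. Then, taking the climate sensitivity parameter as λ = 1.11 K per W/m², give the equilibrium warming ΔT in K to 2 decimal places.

CO₂: 5.78 × ln(850/409) = 5.78 × ln(2.07824) = 5.78 × 0.73152 = 4.2282 W/m².
N₂O: 0.120 × (√383 − √265) = 0.120 × (19.5704 − 16.2788) = 0.120 × 3.2916 = 0.3950 W/m².
CF₄: Δ = 80 − 39 = 41 ppt = 0.041 ppb; ΔF = 0.090 × 0.041 = 0.0037 W/m².
Total ΔF = 4.2282 + 0.3950 + 0.0037 = 4.6269 W/m².
ΔT = λ ΔF = 1.11 × 4.63 = 5.1393 K.

ΔF = 4.63 W/m²; ΔT = 5.14 K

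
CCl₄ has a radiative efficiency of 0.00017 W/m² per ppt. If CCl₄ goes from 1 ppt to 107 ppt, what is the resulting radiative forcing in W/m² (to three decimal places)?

CCl₄: ΔF = 0.00017 × (107 − 1) = 0.00017 × 106 = 0.0180 W/m².

ΔF = 0.018 W/m²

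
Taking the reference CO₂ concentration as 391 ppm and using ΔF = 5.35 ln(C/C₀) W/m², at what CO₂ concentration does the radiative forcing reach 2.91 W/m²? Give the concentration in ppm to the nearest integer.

Set 5.35 ln(C/391) = 2.91, so ln(C/391) = 2.91/5.35 = 0.54393.
Then C/391 = e^0.54393 = 1.72276, giving C = 391 × 1.72276 = 673.60 ppm.

C ≈ 674 ppm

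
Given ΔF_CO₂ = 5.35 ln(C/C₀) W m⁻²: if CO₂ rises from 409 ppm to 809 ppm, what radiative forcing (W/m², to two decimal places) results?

CO₂: 5.35 × ln(809/409) = 5.35 × ln(1.97800) = 5.35 × 0.68209 = 3.6492 W/m².

ΔF = 3.65 W/m²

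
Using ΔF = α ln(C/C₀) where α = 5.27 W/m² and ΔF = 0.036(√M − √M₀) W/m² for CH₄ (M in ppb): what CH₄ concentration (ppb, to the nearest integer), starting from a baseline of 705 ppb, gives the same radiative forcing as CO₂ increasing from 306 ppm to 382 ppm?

CO₂ forcing: 5.27 × ln(382/306) = 5.27 × 0.221836 = 1.16908 W/m².
Set 0.036(√M − √705) = 1.16908: √M = 1.16908/0.036 + √705 = 32.4744 + 26.5518 = 59.0262.
M = (59.0262)² = 3484.09 ppb.

M ≈ 3484 ppb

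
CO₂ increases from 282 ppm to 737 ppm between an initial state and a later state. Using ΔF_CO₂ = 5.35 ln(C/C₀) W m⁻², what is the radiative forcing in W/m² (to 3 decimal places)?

CO₂ absorption bands are partially saturated, so forcing scales with the logarithm of the concentration ratio.
CO₂: 5.35 × ln(737/282) = 5.35 × ln(2.61348) = 5.35 × 0.96068 = 5.1396 W/m².

ΔF = 5.140 W/m²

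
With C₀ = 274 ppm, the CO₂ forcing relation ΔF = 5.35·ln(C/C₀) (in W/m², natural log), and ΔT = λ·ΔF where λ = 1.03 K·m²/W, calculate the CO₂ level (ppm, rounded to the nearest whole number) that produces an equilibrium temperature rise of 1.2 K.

Required forcing: ΔF = ΔT/λ = 1.2/1.03 = 1.1650 W/m².
Then ln(C/274) = ΔF/5.35 = 1.1650/5.35 = 0.21776.
So C = 274 × e^0.21776 = 274 × 1.24329 = 340.66 ppm.

C ≈ 341 ppm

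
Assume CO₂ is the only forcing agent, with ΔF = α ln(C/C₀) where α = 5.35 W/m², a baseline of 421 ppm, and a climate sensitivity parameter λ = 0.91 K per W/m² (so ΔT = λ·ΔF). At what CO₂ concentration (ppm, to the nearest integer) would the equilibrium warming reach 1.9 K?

C ≈ 622 ppm

Required forcing: ΔF = ΔT/λ = 1.9/0.91 = 2.0879 W/m².
Then ln(C/421) = ΔF/5.35 = 2.0879/5.35 = 0.39026.
So C = 421 × e^0.39026 = 421 × 1.47736 = 621.97 ppm.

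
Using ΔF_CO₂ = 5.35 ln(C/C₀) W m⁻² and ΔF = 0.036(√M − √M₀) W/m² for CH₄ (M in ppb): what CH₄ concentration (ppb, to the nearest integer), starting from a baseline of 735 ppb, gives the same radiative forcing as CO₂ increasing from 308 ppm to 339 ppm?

CO₂ forcing: 5.35 × ln(339/308) = 5.35 × 0.095900 = 0.51307 W/m².
Set 0.036(√M − √735) = 0.51307: √M = 0.51307/0.036 + √735 = 14.2519 + 27.1109 = 41.3628.
M = (41.3628)² = 1710.88 ppb.

M ≈ 1711 ppb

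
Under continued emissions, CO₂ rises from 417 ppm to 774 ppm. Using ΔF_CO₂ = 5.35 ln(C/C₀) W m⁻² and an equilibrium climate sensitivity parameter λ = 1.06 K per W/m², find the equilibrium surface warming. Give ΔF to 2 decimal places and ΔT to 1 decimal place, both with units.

CO₂: 5.35 × ln(774/417) = 5.35 × ln(1.85612) = 5.35 × 0.61849 = 3.3089 W/m².
ΔT = λ ΔF = 1.06 × 3.31 = 3.5086 K.

ΔF = 3.31 W/m²; ΔT = 3.5 K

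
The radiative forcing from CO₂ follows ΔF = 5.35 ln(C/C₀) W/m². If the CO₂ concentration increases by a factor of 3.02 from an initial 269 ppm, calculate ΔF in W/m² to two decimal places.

Because the forcing depends only on the ratio C/C₀, the initial concentration does not enter.
ΔF = 5.35 × ln(3.02) = 5.35 × 1.10526 = 5.9131 W/m².

ΔF = 5.91 W/m²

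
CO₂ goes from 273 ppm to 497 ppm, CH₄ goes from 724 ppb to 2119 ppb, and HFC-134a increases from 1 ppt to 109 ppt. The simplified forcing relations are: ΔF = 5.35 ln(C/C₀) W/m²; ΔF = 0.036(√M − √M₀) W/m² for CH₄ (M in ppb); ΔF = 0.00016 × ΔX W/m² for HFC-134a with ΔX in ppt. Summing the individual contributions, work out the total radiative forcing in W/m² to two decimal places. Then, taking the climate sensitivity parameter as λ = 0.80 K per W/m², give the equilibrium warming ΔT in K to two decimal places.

CO₂: 5.35 × ln(497/273) = 5.35 × ln(1.82051) = 5.35 × 0.59912 = 3.2053 W/m².
CH₄: 0.036 × (√2119 − √724) = 0.036 × (46.0326 − 26.9072) = 0.036 × 19.1254 = 0.6885 W/m².
HFC-134a: ΔF = 0.00016 × (109 − 1) = 0.00016 × 108 = 0.0173 W/m².
Total ΔF = 3.2053 + 0.6885 + 0.0173 = 3.9111 W/m².
ΔT = λ ΔF = 0.80 × 3.91 = 3.1280 K.

ΔF = 3.91 W/m²; ΔT = 3.13 K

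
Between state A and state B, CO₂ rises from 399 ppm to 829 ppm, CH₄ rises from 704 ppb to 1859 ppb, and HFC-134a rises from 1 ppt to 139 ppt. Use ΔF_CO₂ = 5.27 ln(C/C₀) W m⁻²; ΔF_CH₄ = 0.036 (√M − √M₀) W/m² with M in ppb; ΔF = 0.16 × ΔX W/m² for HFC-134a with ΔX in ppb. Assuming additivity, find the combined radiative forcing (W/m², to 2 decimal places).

CO₂: 5.27 × ln(829/399) = 5.27 × ln(2.07769) = 5.27 × 0.73126 = 3.8537 W/m².
CH₄: 0.036 × (√1859 − √704) = 0.036 × (43.1161 − 26.5330) = 0.036 × 16.5831 = 0.5970 W/m².
HFC-134a: Δ = 139 − 1 = 138 ppt = 0.138 ppb; ΔF = 0.16 × 0.138 = 0.0221 W/m².
Total ΔF = 3.8537 + 0.5970 + 0.0221 = 4.4728 W/m².

ΔF = 4.47 W/m²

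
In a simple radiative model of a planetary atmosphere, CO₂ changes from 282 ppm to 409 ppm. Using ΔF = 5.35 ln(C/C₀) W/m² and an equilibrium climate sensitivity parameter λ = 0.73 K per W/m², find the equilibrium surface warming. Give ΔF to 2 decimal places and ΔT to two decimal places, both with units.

CO₂: 5.35 × ln(409/282) = 5.35 × ln(1.45035) = 5.35 × 0.37180 = 1.9891 W/m².
ΔT = λ ΔF = 0.73 × 1.99 = 1.4527 K.

ΔF = 1.99 W/m²; ΔT = 1.45 K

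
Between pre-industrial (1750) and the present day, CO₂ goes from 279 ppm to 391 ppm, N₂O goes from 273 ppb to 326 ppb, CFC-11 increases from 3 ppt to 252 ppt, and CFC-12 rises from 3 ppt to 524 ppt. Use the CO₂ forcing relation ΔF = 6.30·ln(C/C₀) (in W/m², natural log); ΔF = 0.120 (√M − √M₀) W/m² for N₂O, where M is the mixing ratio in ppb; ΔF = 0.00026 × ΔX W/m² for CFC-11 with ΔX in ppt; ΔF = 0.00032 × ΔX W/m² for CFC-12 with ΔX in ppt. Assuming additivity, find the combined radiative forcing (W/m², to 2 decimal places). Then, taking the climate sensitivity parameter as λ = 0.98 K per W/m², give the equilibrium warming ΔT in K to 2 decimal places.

CO₂: 6.30 × ln(391/279) = 6.30 × ln(1.40143) = 6.30 × 0.33749 = 2.1262 W/m².
N₂O: 0.120 × (√326 − √273) = 0.120 × (18.0555 − 16.5227) = 0.120 × 1.5328 = 0.1839 W/m².
CFC-11: ΔF = 0.00026 × (252 − 3) = 0.00026 × 249 = 0.0647 W/m².
CFC-12: ΔF = 0.00032 × (524 − 3) = 0.00032 × 521 = 0.1667 W/m².
Total ΔF = 2.1262 + 0.1839 + 0.0647 + 0.1667 = 2.5415 W/m².
ΔT = λ ΔF = 0.98 × 2.54 = 2.4892 K.

ΔF = 2.54 W/m²; ΔT = 2.49 K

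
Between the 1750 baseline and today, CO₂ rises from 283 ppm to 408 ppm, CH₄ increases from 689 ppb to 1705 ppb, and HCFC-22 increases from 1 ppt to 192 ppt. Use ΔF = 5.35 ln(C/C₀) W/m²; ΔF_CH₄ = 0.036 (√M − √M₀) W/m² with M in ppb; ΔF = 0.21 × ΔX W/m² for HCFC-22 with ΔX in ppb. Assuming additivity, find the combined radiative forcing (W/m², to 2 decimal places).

ΔF = 2.54 W/m²

CO₂: 5.35 × ln(408/283) = 5.35 × ln(1.44170) = 5.35 × 0.36582 = 1.9571 W/m².
CH₄: 0.036 × (√1705 − √689) = 0.036 × (41.2916 − 26.2488) = 0.036 × 15.0428 = 0.5415 W/m².
HCFC-22: Δ = 192 − 1 = 191 ppt = 0.191 ppb; ΔF = 0.21 × 0.191 = 0.0401 W/m².
Total ΔF = 1.9571 + 0.5415 + 0.0401 = 2.5387 W/m².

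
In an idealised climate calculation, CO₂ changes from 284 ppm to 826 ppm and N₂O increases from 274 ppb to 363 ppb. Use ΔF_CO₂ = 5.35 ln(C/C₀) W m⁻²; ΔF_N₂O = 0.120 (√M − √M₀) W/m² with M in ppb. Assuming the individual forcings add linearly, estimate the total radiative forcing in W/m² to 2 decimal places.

CO₂: 5.35 × ln(826/284) = 5.35 × ln(2.90845) = 5.35 × 1.06762 = 5.7118 W/m².
N₂O: 0.120 × (√363 − √274) = 0.120 × (19.0526 − 16.5529) = 0.120 × 2.4997 = 0.3000 W/m².
Total ΔF = 5.7118 + 0.3000 = 6.0118 W/m².

ΔF = 6.01 W/m²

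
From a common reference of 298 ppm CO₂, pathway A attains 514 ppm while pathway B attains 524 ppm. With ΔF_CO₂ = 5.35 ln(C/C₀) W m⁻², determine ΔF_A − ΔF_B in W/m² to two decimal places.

ΔF_A − ΔF_B = -0.10 W/m²

ΔF_A = 5.35 ln(514/298) = 5.35 × 0.54513 = 2.9164 W/m².
ΔF_B = 5.35 ln(524/298) = 5.35 × 0.56440 = 3.0195 W/m².
Difference: 2.9164 − 3.0195 = -0.1031 W/m².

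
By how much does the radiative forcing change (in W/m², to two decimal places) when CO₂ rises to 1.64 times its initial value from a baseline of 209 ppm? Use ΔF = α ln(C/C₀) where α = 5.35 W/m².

ΔF = 2.65 W/m²

ΔF = 5.35 × ln(1.64) = 5.35 × 0.49470 = 2.6466 W/m².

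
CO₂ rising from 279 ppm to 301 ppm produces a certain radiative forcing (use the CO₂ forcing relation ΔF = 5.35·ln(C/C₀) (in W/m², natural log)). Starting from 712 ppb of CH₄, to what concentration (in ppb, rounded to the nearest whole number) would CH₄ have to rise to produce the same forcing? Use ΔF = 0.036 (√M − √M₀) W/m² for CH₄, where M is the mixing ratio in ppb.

M ≈ 1441 ppb

CO₂ forcing: 5.35 × ln(301/279) = 5.35 × 0.075898 = 0.40605 W/m².
Set 0.036(√M − √712) = 0.40605: √M = 0.40605/0.036 + √712 = 11.2792 + 26.6833 = 37.9625.
M = (37.9625)² = 1441.15 ppb.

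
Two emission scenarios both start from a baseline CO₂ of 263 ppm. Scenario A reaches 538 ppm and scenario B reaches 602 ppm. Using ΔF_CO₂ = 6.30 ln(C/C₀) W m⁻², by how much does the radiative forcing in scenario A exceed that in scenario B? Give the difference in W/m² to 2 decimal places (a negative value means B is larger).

ΔF_A = 6.30 ln(538/263) = 6.30 × 0.71570 = 4.5089 W/m².
ΔF_B = 6.30 ln(602/263) = 6.30 × 0.82810 = 5.2170 W/m².
Difference: 4.5089 − 5.2170 = -0.7081 W/m².
(Equivalently, ΔF_A − ΔF_B = 6.30 ln(538/602) = 6.30 × -0.11240 = -0.7081 W/m².)

ΔF_A − ΔF_B = -0.71 W/m²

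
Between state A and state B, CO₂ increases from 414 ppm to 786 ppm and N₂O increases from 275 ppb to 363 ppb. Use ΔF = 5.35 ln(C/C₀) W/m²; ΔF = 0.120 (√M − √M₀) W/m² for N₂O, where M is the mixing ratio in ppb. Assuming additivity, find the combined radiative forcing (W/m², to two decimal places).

CO₂: 5.35 × ln(786/414) = 5.35 × ln(1.89855) = 5.35 × 0.64109 = 3.4298 W/m².
N₂O: 0.120 × (√363 − √275) = 0.120 × (19.0526 − 16.5831) = 0.120 × 2.4695 = 0.2963 W/m².
Total ΔF = 3.4298 + 0.2963 = 3.7261 W/m².

ΔF = 3.73 W/m²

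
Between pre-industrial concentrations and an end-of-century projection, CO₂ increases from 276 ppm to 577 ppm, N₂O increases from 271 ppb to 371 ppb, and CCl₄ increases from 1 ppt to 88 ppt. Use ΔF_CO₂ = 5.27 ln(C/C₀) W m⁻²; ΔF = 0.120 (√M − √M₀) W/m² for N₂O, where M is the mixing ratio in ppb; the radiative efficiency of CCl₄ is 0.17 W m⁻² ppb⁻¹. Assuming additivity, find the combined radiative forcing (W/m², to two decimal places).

CO₂: 5.27 × ln(577/276) = 5.27 × ln(2.09058) = 5.27 × 0.73744 = 3.8863 W/m².
N₂O: 0.120 × (√371 − √271) = 0.120 × (19.2614 − 16.4621) = 0.120 × 2.7993 = 0.3359 W/m².
CCl₄: Δ = 88 − 1 = 87 ppt = 0.087 ppb; ΔF = 0.17 × 0.087 = 0.0148 W/m².
Total ΔF = 3.8863 + 0.3359 + 0.0148 = 4.2370 W/m².

ΔF = 4.24 W/m²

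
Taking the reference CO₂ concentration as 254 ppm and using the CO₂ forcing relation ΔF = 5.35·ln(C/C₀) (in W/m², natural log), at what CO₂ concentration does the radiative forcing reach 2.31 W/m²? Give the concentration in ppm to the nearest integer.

Set 5.35 ln(C/254) = 2.31, so ln(C/254) = 2.31/5.35 = 0.43178.
Then C/254 = e^0.43178 = 1.54000, giving C = 254 × 1.54000 = 391.16 ppm.

C ≈ 391 ppm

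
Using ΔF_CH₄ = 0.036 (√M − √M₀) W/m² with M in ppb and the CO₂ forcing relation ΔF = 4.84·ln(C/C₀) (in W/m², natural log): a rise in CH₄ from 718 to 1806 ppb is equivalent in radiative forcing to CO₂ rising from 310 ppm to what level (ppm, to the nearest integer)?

CH₄ forcing: 0.036 × (√1806 − √718) = 0.036 × (42.4971 − 26.7955) = 0.036 × 15.7016 = 0.56526 W/m².
Set 4.84 ln(C/310) = 0.56526: ln(C/310) = 0.56526/4.84 = 0.11679, so C = 310 × e^0.11679 = 310 × 1.12388 = 348.40 ppm.

C ≈ 348 ppm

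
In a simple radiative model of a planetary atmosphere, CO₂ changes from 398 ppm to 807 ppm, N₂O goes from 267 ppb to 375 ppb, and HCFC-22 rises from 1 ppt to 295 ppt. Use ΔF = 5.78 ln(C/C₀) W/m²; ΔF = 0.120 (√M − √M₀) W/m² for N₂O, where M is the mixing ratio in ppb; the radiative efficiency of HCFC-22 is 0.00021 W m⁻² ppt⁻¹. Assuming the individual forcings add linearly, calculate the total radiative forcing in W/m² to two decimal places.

ΔF = 4.51 W/m²

CO₂: 5.78 × ln(807/398) = 5.78 × ln(2.02764) = 5.78 × 0.70687 = 4.0857 W/m².
N₂O: 0.120 × (√375 − √267) = 0.120 × (19.3649 − 16.3401) = 0.120 × 3.0248 = 0.3630 W/m².
HCFC-22: ΔF = 0.00021 × (295 − 1) = 0.00021 × 294 = 0.0617 W/m².
Total ΔF = 4.0857 + 0.3630 + 0.0617 = 4.5104 W/m².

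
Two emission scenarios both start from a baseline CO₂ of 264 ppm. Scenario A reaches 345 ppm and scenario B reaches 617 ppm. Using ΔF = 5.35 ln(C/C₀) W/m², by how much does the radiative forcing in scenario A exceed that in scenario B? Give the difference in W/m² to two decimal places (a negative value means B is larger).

ΔF_A = 5.35 ln(345/264) = 5.35 × 0.26760 = 1.4317 W/m².
ΔF_B = 5.35 ln(617/264) = 5.35 × 0.84892 = 4.5417 W/m².
Difference: 1.4317 − 4.5417 = -3.1100 W/m².

ΔF_A − ΔF_B = -3.11 W/m²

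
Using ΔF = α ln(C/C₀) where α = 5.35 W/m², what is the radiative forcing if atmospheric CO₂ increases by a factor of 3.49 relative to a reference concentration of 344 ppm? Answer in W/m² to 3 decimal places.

ΔF = 6.687 W/m²

ΔF = 5.35 × ln(3.49) = 5.35 × 1.24990 = 6.6870 W/m².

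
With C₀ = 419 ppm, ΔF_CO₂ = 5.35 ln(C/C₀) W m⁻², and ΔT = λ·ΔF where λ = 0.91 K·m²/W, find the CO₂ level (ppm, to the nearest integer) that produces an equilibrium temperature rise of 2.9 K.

C ≈ 760 ppm

Required forcing: ΔF = ΔT/λ = 2.9/0.91 = 3.1868 W/m².
Then ln(C/419) = ΔF/5.35 = 3.1868/5.35 = 0.59566.
So C = 419 × e^0.59566 = 419 × 1.81423 = 760.16 ppm.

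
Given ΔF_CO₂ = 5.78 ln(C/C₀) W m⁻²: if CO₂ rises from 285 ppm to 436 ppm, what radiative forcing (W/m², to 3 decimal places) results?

ΔF = 2.457 W/m²

CO₂: 5.78 × ln(436/285) = 5.78 × ln(1.52982) = 5.78 × 0.42515 = 2.4574 W/m².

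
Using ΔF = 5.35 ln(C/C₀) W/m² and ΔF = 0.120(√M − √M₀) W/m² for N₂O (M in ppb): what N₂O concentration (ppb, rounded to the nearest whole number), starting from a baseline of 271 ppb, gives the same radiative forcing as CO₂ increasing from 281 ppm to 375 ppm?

CO₂ forcing: 5.35 × ln(375/281) = 5.35 × 0.288571 = 1.54385 W/m².
Set 0.120(√M − √271) = 1.54385: √M = 1.54385/0.120 + √271 = 12.8654 + 16.4621 = 29.3275.
M = (29.3275)² = 860.10 ppb.

M ≈ 860 ppb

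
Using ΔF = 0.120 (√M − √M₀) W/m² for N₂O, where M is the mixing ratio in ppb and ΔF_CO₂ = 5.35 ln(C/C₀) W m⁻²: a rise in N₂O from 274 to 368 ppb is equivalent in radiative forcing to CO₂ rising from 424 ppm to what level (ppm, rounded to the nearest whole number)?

N₂O forcing: 0.120 × (√368 − √274) = 0.120 × (19.1833 − 16.5529) = 0.120 × 2.6304 = 0.31565 W/m².
Set 5.35 ln(C/424) = 0.31565: ln(C/424) = 0.31565/5.35 = 0.05900, so C = 424 × e^0.05900 = 424 × 1.06078 = 449.77 ppm.

C ≈ 450 ppm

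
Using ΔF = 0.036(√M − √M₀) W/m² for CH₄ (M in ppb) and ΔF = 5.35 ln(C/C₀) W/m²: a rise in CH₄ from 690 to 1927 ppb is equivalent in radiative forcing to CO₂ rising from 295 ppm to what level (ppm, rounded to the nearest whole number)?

C ≈ 332 ppm

CH₄ forcing: 0.036 × (√1927 − √690) = 0.036 × (43.8976 − 26.2679) = 0.036 × 17.6297 = 0.63467 W/m².
Set 5.35 ln(C/295) = 0.63467: ln(C/295) = 0.63467/5.35 = 0.11863, so C = 295 × e^0.11863 = 295 × 1.12595 = 332.16 ppm.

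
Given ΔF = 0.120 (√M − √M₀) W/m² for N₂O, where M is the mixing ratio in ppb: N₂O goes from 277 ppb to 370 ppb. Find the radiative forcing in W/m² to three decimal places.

ΔF = 0.311 W/m²

N₂O: 0.120 × (√370 − √277) = 0.120 × (19.2354 − 16.6433) = 0.120 × 2.5921 = 0.3111 W/m².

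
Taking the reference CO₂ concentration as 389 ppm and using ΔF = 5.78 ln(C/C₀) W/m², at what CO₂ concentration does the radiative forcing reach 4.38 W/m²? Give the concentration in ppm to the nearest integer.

C ≈ 830 ppm

Set 5.78 ln(C/389) = 4.38, so ln(C/389) = 4.38/5.78 = 0.75779.
Then C/389 = e^0.75779 = 2.13356, giving C = 389 × 2.13356 = 829.95 ppm.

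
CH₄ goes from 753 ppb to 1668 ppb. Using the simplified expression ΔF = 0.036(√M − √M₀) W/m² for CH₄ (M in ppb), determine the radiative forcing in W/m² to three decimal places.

CH₄: 0.036 × (√1668 − √753) = 0.036 × (40.8412 − 27.4408) = 0.036 × 13.4004 = 0.4824 W/m².

ΔF = 0.482 W/m²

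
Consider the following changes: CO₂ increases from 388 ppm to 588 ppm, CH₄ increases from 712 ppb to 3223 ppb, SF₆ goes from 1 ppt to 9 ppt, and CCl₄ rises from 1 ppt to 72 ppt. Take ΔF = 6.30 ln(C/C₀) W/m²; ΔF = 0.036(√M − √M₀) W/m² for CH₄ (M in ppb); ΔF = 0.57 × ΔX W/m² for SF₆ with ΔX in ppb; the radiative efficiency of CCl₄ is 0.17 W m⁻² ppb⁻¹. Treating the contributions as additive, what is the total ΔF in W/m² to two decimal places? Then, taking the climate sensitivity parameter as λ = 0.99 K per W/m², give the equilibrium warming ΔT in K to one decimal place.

CO₂: 6.30 × ln(588/388) = 6.30 × ln(1.51546) = 6.30 × 0.41572 = 2.6190 W/m².
CH₄: 0.036 × (√3223 − √712) = 0.036 × (56.7715 − 26.6833) = 0.036 × 30.0882 = 1.0832 W/m².
SF₆: Δ = 9 − 1 = 8 ppt = 0.008 ppb; ΔF = 0.57 × 0.008 = 0.0046 W/m².
CCl₄: Δ = 72 − 1 = 71 ppt = 0.071 ppb; ΔF = 0.17 × 0.071 = 0.0121 W/m².
Total ΔF = 2.6190 + 1.0832 + 0.0046 + 0.0121 = 3.7189 W/m².
ΔT = λ ΔF = 0.99 × 3.72 = 3.6828 K.

ΔF = 3.72 W/m²; ΔT = 3.7 K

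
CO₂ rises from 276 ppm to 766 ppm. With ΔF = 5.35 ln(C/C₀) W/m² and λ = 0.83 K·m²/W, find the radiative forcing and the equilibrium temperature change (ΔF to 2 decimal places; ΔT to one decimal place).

CO₂: 5.35 × ln(766/276) = 5.35 × ln(2.77536) = 5.35 × 1.02078 = 5.4612 W/m².
ΔT = λ ΔF = 0.83 × 5.46 = 4.5318 K.

ΔF = 5.46 W/m²; ΔT = 4.5 K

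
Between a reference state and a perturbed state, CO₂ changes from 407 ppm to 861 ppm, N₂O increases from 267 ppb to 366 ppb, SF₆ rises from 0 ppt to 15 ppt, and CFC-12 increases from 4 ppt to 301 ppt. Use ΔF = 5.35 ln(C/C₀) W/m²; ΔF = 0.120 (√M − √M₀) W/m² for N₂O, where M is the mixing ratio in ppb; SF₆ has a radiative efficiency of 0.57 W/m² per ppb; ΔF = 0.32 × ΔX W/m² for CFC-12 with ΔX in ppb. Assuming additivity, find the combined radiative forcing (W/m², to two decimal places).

ΔF = 4.45 W/m²

CO₂: 5.35 × ln(861/407) = 5.35 × ln(2.11548) = 5.35 × 0.74928 = 4.0086 W/m².
N₂O: 0.120 × (√366 − √267) = 0.120 × (19.1311 − 16.3401) = 0.120 × 2.7910 = 0.3349 W/m².
SF₆: Δ = 15 − 0 = 15 ppt = 0.015 ppb; ΔF = 0.57 × 0.015 = 0.0086 W/m².
CFC-12: Δ = 301 − 4 = 297 ppt = 0.297 ppb; ΔF = 0.32 × 0.297 = 0.0950 W/m².
Total ΔF = 4.0086 + 0.3349 + 0.0086 + 0.0950 = 4.4471 W/m².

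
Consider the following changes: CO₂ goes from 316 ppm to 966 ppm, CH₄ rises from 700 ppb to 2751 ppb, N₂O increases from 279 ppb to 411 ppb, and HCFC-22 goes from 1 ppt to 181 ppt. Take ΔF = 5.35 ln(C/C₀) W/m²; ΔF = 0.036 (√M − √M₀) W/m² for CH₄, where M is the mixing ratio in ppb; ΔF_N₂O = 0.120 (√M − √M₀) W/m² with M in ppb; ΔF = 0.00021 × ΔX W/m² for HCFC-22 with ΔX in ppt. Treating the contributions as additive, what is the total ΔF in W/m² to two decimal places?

CO₂: 5.35 × ln(966/316) = 5.35 × ln(3.05696) = 5.35 × 1.11742 = 5.9782 W/m².
CH₄: 0.036 × (√2751 − √700) = 0.036 × (52.4500 − 26.4575) = 0.036 × 25.9925 = 0.9357 W/m².
N₂O: 0.120 × (√411 − √279) = 0.120 × (20.2731 − 16.7033) = 0.120 × 3.5698 = 0.4284 W/m².
HCFC-22: ΔF = 0.00021 × (181 − 1) = 0.00021 × 180 = 0.0378 W/m².
Total ΔF = 5.9782 + 0.9357 + 0.4284 + 0.0378 = 7.3801 W/m².

ΔF = 7.38 W/m²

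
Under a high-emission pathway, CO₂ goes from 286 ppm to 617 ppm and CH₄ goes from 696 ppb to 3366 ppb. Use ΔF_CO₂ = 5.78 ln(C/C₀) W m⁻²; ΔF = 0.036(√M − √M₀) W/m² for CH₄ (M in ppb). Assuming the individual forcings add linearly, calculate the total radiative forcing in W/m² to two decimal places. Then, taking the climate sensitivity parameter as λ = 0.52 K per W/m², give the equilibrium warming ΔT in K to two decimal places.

ΔF = 5.58 W/m²; ΔT = 2.90 K

CO₂: 5.78 × ln(617/286) = 5.78 × ln(2.15734) = 5.78 × 0.76888 = 4.4441 W/m².
CH₄: 0.036 × (√3366 − √696) = 0.036 × (58.0172 − 26.3818) = 0.036 × 31.6354 = 1.1389 W/m².
Total ΔF = 4.4441 + 1.1389 = 5.5830 W/m².
ΔT = λ ΔF = 0.52 × 5.58 = 2.9016 K.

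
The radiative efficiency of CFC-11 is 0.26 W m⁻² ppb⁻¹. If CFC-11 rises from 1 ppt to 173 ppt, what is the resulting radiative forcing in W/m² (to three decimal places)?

ΔF = 0.045 W/m²

CFC-11: Δ = 173 − 1 = 172 ppt = 0.172 ppb; ΔF = 0.26 × 0.172 = 0.0447 W/m².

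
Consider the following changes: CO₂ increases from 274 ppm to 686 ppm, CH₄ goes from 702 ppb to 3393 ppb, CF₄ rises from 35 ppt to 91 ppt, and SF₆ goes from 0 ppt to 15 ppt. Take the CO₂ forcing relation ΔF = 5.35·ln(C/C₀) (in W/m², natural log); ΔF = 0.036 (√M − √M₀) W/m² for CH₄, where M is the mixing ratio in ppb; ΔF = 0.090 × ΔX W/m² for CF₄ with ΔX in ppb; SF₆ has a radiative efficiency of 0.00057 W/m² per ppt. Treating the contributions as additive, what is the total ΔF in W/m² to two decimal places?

ΔF = 6.07 W/m²

CO₂: 5.35 × ln(686/274) = 5.35 × ln(2.50365) = 5.35 × 0.91775 = 4.9100 W/m².
CH₄: 0.036 × (√3393 − √702) = 0.036 × (58.2495 − 26.4953) = 0.036 × 31.7542 = 1.1432 W/m².
CF₄: Δ = 91 − 35 = 56 ppt = 0.056 ppb; ΔF = 0.090 × 0.056 = 0.0050 W/m².
SF₆: ΔF = 0.00057 × (15 − 0) = 0.00057 × 15 = 0.0086 W/m².
Total ΔF = 4.9100 + 1.1432 + 0.0050 + 0.0086 = 6.0668 W/m².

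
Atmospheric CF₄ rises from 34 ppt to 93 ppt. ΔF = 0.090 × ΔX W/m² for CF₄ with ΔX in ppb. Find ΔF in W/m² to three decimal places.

CF₄: Δ = 93 − 34 = 59 ppt = 0.059 ppb; ΔF = 0.090 × 0.059 = 0.0053 W/m².

ΔF = 0.005 W/m²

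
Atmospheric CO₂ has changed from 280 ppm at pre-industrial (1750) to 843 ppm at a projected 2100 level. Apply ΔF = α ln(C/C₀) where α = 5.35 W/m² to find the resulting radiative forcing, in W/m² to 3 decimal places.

CO₂: 5.35 × ln(843/280) = 5.35 × ln(3.01071) = 5.35 × 1.10218 = 5.8967 W/m².

ΔF = 5.897 W/m²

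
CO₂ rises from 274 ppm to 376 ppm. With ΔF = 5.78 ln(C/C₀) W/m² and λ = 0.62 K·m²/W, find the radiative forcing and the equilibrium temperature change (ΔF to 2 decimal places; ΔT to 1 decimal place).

CO₂: 5.78 × ln(376/274) = 5.78 × ln(1.37226) = 5.78 × 0.31646 = 1.8291 W/m².
ΔT = λ ΔF = 0.62 × 1.83 = 1.1346 K.

ΔF = 1.83 W/m²; ΔT = 1.1 K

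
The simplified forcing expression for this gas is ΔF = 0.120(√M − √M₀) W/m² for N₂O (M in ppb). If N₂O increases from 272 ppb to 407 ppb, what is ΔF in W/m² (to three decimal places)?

N₂O: 0.120 × (√407 − √272) = 0.120 × (20.1742 − 16.4924) = 0.120 × 3.6818 = 0.4418 W/m².

ΔF = 0.442 W/m²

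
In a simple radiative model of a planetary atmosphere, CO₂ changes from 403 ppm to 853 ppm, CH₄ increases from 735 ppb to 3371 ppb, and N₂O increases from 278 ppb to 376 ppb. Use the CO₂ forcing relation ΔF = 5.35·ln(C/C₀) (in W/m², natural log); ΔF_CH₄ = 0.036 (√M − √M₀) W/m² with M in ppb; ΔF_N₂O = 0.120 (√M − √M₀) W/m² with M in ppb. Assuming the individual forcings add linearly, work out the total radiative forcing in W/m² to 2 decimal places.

ΔF = 5.45 W/m²

CO₂: 5.35 × ln(853/403) = 5.35 × ln(2.11663) = 5.35 × 0.74983 = 4.0116 W/m².
CH₄: 0.036 × (√3371 − √735) = 0.036 × (58.0603 − 27.1109) = 0.036 × 30.9494 = 1.1142 W/m².
N₂O: 0.120 × (√376 − √278) = 0.120 × (19.3907 − 16.6733) = 0.120 × 2.7174 = 0.3261 W/m².
Total ΔF = 4.0116 + 1.1142 + 0.3261 = 5.4519 W/m².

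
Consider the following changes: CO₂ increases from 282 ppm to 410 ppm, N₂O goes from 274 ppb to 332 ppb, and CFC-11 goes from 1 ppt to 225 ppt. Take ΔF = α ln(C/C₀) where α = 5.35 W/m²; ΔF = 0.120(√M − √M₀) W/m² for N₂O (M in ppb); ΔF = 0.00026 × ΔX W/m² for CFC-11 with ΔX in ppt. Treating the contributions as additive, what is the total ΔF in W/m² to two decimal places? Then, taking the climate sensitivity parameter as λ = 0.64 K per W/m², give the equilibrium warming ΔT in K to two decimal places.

CO₂: 5.35 × ln(410/282) = 5.35 × ln(1.45390) = 5.35 × 0.37425 = 2.0022 W/m².
N₂O: 0.120 × (√332 − √274) = 0.120 × (18.2209 − 16.5529) = 0.120 × 1.6680 = 0.2002 W/m².
CFC-11: ΔF = 0.00026 × (225 − 1) = 0.00026 × 224 = 0.0582 W/m².
Total ΔF = 2.0022 + 0.2002 + 0.0582 = 2.2606 W/m².
ΔT = λ ΔF = 0.64 × 2.26 = 1.4464 K.

ΔF = 2.26 W/m²; ΔT = 1.45 K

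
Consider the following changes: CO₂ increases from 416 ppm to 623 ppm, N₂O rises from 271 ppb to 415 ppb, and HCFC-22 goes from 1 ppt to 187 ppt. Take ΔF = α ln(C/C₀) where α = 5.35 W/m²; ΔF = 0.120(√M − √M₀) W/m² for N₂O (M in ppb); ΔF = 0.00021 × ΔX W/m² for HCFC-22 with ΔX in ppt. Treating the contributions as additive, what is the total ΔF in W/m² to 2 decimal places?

CO₂: 5.35 × ln(623/416) = 5.35 × ln(1.49760) = 5.35 × 0.40386 = 2.1607 W/m².
N₂O: 0.120 × (√415 − √271) = 0.120 × (20.3715 − 16.4621) = 0.120 × 3.9094 = 0.4691 W/m².
HCFC-22: ΔF = 0.00021 × (187 − 1) = 0.00021 × 186 = 0.0391 W/m².
Total ΔF = 2.1607 + 0.4691 + 0.0391 = 2.6689 W/m².

ΔF = 2.67 W/m²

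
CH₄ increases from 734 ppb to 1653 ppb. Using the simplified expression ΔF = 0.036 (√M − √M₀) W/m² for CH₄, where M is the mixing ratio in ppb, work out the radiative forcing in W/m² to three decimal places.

CH₄: 0.036 × (√1653 − √734) = 0.036 × (40.6571 − 27.0924) = 0.036 × 13.5647 = 0.4883 W/m².

ΔF = 0.488 W/m²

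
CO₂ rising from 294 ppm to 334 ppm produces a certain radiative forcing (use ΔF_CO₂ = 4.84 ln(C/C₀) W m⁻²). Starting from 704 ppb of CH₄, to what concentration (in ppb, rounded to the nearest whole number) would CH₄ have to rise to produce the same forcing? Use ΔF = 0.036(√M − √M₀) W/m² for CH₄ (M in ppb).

M ≈ 1908 ppb

CO₂ forcing: 4.84 × ln(334/294) = 4.84 × 0.127561 = 0.61740 W/m².
Set 0.036(√M − √704) = 0.61740: √M = 0.61740/0.036 + √704 = 17.1500 + 26.5330 = 43.6830.
M = (43.6830)² = 1908.20 ppb.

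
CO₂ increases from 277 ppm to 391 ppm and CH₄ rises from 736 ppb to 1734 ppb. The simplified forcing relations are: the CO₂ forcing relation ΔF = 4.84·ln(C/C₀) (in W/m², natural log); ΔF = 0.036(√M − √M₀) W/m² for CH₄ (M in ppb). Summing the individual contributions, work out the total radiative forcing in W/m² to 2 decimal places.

ΔF = 2.19 W/m²

CO₂: 4.84 × ln(391/277) = 4.84 × ln(1.41155) = 4.84 × 0.34469 = 1.6683 W/m².
CH₄: 0.036 × (√1734 − √736) = 0.036 × (41.6413 − 27.1293) = 0.036 × 14.5120 = 0.5224 W/m².
Total ΔF = 1.6683 + 0.5224 = 2.1907 W/m².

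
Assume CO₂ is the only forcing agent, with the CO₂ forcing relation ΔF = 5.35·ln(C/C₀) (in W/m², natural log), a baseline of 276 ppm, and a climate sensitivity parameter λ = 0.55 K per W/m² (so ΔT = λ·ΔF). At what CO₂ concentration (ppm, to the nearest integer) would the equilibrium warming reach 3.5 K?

C ≈ 907 ppm

Required forcing: ΔF = ΔT/λ = 3.5/0.55 = 6.3636 W/m².
Then ln(C/276) = ΔF/5.35 = 6.3636/5.35 = 1.18946.
So C = 276 × e^1.18946 = 276 × 3.28531 = 906.75 ppm.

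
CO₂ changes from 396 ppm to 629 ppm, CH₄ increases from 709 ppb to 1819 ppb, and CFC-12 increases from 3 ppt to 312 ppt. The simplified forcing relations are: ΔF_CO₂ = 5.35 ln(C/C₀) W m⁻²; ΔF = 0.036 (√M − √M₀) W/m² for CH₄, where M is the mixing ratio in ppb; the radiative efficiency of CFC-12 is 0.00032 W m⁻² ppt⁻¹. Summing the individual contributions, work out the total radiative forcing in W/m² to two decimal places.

CO₂: 5.35 × ln(629/396) = 5.35 × ln(1.58838) = 5.35 × 0.46271 = 2.4755 W/m².
CH₄: 0.036 × (√1819 − √709) = 0.036 × (42.6497 − 26.6271) = 0.036 × 16.0226 = 0.5768 W/m².
CFC-12: ΔF = 0.00032 × (312 − 3) = 0.00032 × 309 = 0.0989 W/m².
Total ΔF = 2.4755 + 0.5768 + 0.0989 = 3.1512 W/m².

ΔF = 3.15 W/m²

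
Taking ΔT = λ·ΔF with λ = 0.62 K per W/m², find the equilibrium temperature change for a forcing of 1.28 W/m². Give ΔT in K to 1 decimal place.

ΔT = λ ΔF = 0.62 × 1.28 = 0.7936 K.

ΔT = 0.8 K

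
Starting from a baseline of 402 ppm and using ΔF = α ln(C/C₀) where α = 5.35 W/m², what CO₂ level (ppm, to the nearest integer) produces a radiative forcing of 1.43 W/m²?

C ≈ 525 ppm

Set 5.35 ln(C/402) = 1.43, so ln(C/402) = 1.43/5.35 = 0.26729.
Then C/402 = e^0.26729 = 1.30642, giving C = 402 × 1.30642 = 525.18 ppm.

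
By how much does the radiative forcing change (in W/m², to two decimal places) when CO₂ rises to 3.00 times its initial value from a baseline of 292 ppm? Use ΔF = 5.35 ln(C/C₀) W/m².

Because the forcing depends only on the ratio C/C₀, the initial concentration does not enter.
ΔF = 5.35 × ln(3.00) = 5.35 × 1.09861 = 5.8776 W/m².

ΔF = 5.88 W/m²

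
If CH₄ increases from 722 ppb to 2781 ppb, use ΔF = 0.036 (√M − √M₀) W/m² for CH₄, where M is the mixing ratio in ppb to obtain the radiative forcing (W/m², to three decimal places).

ΔF = 0.931 W/m²

CH₄: 0.036 × (√2781 − √722) = 0.036 × (52.7352 − 26.8701) = 0.036 × 25.8651 = 0.9311 W/m².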